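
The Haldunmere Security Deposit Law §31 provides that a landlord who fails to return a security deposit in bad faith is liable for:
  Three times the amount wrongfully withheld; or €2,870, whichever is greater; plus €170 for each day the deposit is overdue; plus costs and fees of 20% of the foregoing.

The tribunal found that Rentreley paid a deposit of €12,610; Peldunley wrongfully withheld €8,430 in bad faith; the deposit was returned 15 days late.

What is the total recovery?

Trebled: 3 × €8,430 = €25,290
Minimum €2,870: €25,290 meets the minimum, no increase.
Late-return penalty: 15 × €170 = €2,550
Damages plus late penalty: €25,290 + €2,550 = €27,840
Costs and fees: 20% of €27,840 = €5,568
Total recovery: €27,840 + €5,568 = €33,408

€33,408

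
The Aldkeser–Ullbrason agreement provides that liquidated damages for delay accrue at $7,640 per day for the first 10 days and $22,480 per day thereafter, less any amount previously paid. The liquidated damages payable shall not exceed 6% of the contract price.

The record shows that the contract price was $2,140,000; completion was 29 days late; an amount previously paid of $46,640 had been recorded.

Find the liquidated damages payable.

First 10 days: 10 × $7,640 = $76,400
Remaining days: (29 − 10) × $22,480 = $427,120
Accrued per-day damages: $76,400 + $427,120 = $503,520
Less amount previously paid: $503,520 − $46,640 = $456,880
Cap: 6% of $2,140,000 = $128,400
Cap at $128,400: $456,880 exceeds the cap → $128,400

Liquidated damages: $128,400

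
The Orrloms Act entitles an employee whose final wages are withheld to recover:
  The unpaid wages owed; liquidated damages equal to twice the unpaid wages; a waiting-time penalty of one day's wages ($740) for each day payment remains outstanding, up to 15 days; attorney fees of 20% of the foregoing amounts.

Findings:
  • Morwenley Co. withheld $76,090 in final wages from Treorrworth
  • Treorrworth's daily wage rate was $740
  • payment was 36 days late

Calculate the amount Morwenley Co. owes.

$287,244

Doubled: 2 × $76,090 = $152,180
Penalty days: min(36, 15) = 15
Waiting-time penalty: 15 × $740 = $11,100
Subtotal: $76,090 + $152,180 + $11,100 = $239,370
Attorney fees: 20% of $239,370 = $47,874
Total award: $239,370 + $47,874 = $287,244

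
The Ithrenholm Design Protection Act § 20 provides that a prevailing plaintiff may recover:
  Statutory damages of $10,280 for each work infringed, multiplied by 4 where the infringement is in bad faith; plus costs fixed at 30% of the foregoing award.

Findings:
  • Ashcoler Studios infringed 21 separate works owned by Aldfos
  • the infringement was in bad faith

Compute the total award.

Statutory damages: 21 × $10,280 = $215,880
Multiplied by 4: 4 × $215,880 = $863,520
Costs: 30% of $863,520 = $259,056
Award plus costs: $863,520 + $259,056 = $1,122,576

Award: $1,122,576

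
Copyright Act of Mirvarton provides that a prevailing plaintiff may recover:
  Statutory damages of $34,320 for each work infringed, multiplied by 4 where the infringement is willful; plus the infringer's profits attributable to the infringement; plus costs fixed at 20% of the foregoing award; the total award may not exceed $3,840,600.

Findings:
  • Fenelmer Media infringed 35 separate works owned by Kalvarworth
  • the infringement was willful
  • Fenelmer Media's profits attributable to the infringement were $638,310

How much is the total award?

Award: $3,840,600

Statutory damages: 35 × $34,320 = $1,201,200
Multiplied by 4: 4 × $1,201,200 = $4,804,800
Combined award: $4,804,800 + $638,310 = $5,443,110
Costs: 20% of $5,443,110 = $1,088,622
Award plus costs: $5,443,110 + $1,088,622 = $6,531,732
Cap at $3,840,600: $6,531,732 exceeds the cap → $3,840,600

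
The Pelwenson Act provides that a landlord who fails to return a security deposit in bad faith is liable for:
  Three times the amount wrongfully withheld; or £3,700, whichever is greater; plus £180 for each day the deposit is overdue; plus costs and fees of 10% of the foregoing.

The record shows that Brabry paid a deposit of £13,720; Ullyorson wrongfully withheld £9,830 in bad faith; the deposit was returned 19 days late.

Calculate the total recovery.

Trebled: 3 × £9,830 = £29,490
Minimum £3,700: £29,490 meets the minimum, no increase.
Late-return penalty: 19 × £180 = £3,420
Damages plus late penalty: £29,490 + £3,420 = £32,910
Costs and fees: 10% of £32,910 = £3,291
Total recovery: £32,910 + £3,291 = £36,201

£36,201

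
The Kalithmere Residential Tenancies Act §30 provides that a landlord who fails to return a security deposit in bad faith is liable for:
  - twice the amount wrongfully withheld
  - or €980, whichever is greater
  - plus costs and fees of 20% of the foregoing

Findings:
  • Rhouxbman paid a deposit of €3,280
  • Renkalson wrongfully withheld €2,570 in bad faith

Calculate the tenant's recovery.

Doubled: 2 × €2,570 = €5,140
Minimum €980: €5,140 meets the minimum, no increase.
Costs and fees: 20% of €5,140 = €1,028
Total recovery: €5,140 + €1,028 = €6,168

€6,168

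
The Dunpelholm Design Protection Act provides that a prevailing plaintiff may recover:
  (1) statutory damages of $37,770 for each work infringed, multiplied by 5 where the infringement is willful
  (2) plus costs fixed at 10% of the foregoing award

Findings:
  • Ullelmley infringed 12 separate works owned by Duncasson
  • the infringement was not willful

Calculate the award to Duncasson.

Statutory damages: 12 × $37,770 = $453,240
Infringement not willful: no ×5 enhancement.
Costs: 10% of $453,240 = $45,324
Award plus costs: $453,240 + $45,324 = $498,564

$498,564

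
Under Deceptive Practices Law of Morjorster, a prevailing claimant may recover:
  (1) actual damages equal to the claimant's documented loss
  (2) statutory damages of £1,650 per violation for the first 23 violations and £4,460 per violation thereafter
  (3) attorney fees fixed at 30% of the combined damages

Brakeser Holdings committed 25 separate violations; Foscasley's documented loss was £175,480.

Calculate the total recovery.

£289,055

First 23 violations: 23 × £1,650 = £37,950
Remaining violations: (25 − 23) × £4,460 = £8,920
Statutory damages: £37,950 + £8,920 = £46,870
Combined damages: £175,480 + £46,870 = £222,350
Attorney fees: 30% of £222,350 = £66,705
Total recovery: £222,350 + £66,705 = £289,055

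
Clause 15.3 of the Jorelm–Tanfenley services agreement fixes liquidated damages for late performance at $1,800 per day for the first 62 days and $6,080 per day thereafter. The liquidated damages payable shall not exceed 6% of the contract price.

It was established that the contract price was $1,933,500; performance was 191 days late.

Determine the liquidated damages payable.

$116,010

First 62 days: 62 × $1,800 = $111,600
Remaining days: (191 − 62) × $6,080 = $784,320
Accrued per-day damages: $111,600 + $784,320 = $895,920
Cap: 6% of $1,933,500 = $116,010
Cap at $116,010: $895,920 exceeds the cap → $116,010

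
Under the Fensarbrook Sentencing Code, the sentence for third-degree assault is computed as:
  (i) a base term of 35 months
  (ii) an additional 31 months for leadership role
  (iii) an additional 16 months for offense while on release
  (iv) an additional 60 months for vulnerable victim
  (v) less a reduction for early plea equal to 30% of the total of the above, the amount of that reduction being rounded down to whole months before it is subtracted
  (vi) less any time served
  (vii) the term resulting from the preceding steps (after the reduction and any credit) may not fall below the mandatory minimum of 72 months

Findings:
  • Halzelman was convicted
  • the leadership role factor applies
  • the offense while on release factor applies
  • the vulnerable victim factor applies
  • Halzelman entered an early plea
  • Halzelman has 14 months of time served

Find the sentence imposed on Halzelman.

Sentence: 86 months

Leadership role enhancement: +31 months
Offense while on release enhancement: +16 months
Vulnerable victim enhancement: +60 months
Adjusted term: 35 months + 31 months + 16 months + 60 months = 142 months
Early plea reduction: 30% of 142 months = 42 months (rounded down)
After reduction: 142 − 42 = 100 months
Less time served: 100 months − 14 months = 86 months
Minimum 72 months: 86 months meets the minimum, no increase.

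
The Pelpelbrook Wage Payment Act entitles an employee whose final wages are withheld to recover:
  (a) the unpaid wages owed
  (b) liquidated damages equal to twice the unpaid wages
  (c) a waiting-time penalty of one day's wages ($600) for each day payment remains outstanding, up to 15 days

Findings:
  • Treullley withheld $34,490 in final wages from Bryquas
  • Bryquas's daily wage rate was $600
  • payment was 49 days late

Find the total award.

$112,470

Doubled: 2 × $34,490 = $68,980
Penalty days: min(49, 15) = 15
Waiting-time penalty: 15 × $600 = $9,000
Total award: $34,490 + $68,980 + $9,000 = $112,470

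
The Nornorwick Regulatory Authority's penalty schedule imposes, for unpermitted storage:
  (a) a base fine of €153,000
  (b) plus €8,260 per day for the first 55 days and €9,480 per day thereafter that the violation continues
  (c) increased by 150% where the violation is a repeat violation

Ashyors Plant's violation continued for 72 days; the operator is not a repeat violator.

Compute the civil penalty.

First 55 days: 55 × €8,260 = €454,300
Remaining days: (72 − 55) × €9,480 = €161,160
Per-day component: €454,300 + €161,160 = €615,460
Base plus per-day: €153,000 + €615,460 = €768,460
The operator is not a repeat violator: no 150% increase.

€768,460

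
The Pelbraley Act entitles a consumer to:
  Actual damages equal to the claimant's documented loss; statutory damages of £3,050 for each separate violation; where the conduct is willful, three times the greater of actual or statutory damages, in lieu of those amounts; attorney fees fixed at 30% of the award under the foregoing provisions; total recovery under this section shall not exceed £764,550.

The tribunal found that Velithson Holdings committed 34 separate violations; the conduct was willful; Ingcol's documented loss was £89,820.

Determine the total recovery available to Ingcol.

£404,430

Statutory damages: 34 × £3,050 = £103,700
Greater of actual damages (£89,820) or statutory damages (£103,700): £103,700
Trebled: 3 × £103,700 = £311,100
Attorney fees: 30% of £311,100 = £93,330
Total before cap: £311,100 + £93,330 = £404,430
Cap at £764,550: £404,430 is within the cap, no reduction.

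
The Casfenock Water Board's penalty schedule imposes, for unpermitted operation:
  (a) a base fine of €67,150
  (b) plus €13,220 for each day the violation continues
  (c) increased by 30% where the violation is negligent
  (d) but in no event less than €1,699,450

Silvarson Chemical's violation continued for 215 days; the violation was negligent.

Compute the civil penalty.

€3,782,285

Per-day component: 215 × €13,220 = €2,842,300
Base plus per-day: €67,150 + €2,842,300 = €2,909,450
Enhancement: 30% of €2,909,450 = €872,835
Enhanced fine: €2,909,450 + €872,835 = €3,782,285
Minimum €1,699,450: €3,782,285 meets the minimum, no increase.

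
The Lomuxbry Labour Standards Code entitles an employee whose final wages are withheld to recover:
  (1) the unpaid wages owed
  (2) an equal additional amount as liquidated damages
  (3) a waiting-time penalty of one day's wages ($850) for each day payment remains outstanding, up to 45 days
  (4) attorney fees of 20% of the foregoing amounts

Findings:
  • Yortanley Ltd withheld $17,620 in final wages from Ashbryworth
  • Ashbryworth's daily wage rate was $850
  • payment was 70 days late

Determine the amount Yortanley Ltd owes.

$88,188

Liquidated damages (equal amount): $17,620
Penalty days: min(70, 45) = 45
Waiting-time penalty: 45 × $850 = $38,250
Subtotal: $17,620 + $17,620 + $38,250 = $73,490
Attorney fees: 20% of $73,490 = $14,698
Total award: $73,490 + $14,698 = $88,188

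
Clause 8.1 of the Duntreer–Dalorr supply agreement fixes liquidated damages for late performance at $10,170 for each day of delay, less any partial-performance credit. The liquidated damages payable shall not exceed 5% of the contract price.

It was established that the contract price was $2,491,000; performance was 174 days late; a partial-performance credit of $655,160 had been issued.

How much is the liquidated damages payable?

Liquidated damages: $124,550

Per-day damages: 174 × $10,170 = $1,769,580
Less partial-performance credit: $1,769,580 − $655,160 = $1,114,420
Cap: 5% of $2,491,000 = $124,550
Cap at $124,550: $1,114,420 exceeds the cap → $124,550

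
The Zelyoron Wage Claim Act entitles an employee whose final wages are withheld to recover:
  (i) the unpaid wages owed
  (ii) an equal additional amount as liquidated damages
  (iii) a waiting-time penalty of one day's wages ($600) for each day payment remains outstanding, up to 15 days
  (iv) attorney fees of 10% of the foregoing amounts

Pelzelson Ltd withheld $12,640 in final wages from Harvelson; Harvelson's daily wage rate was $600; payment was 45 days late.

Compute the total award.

$37,708

Liquidated damages (equal amount): $12,640
Penalty days: min(45, 15) = 15
Waiting-time penalty: 15 × $600 = $9,000
Subtotal: $12,640 + $12,640 + $9,000 = $34,280
Attorney fees: 10% of $34,280 = $3,428
Total award: $34,280 + $3,428 = $37,708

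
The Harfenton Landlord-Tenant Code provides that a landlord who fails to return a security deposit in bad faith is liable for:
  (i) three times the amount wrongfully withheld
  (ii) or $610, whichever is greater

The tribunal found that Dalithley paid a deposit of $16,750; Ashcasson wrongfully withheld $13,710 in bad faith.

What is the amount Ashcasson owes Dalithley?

Trebled: 3 × $13,710 = $41,130
Minimum $610: $41,130 meets the minimum, no increase.

$41,130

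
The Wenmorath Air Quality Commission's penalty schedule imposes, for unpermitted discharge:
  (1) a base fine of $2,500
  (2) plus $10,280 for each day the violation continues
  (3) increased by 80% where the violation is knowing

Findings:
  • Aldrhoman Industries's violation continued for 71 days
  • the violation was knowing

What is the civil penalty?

Per-day component: 71 × $10,280 = $729,880
Base plus per-day: $2,500 + $729,880 = $732,380
Enhancement: 80% of $732,380 = $585,904
Enhanced fine: $732,380 + $585,904 = $1,318,284

$1,318,284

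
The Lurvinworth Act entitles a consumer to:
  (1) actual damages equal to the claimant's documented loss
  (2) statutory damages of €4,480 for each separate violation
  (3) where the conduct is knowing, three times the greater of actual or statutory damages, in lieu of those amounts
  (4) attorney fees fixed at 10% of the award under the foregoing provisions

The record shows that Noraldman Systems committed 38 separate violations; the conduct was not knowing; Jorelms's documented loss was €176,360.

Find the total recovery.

€381,260

Statutory damages: 38 × €4,480 = €170,240
Conduct not knowing: the in-lieu enhancement does not apply.
Actual plus statutory damages: €176,360 + €170,240 = €346,600
Attorney fees: 10% of €346,600 = €34,660
Total recovery: €346,600 + €34,660 = €381,260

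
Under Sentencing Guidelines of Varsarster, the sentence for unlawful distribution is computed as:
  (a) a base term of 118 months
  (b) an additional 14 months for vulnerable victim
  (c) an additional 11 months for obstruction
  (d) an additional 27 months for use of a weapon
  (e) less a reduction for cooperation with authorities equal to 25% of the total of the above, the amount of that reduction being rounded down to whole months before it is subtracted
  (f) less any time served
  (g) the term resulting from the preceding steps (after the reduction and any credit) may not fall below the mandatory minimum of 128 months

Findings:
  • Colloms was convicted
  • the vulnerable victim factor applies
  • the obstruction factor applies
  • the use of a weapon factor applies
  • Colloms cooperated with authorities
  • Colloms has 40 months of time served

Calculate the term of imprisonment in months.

128 months

Vulnerable victim enhancement: +14 months
Obstruction enhancement: +11 months
Use of a weapon enhancement: +27 months
Adjusted term: 118 months + 14 months + 11 months + 27 months = 170 months
Cooperation with authorities reduction: 25% of 170 months = 42 months (rounded down)
After reduction: 170 − 42 = 128 months
Less time served: 128 months − 40 months = 88 months
Minimum 128 months: 88 months is below the minimum → 128 months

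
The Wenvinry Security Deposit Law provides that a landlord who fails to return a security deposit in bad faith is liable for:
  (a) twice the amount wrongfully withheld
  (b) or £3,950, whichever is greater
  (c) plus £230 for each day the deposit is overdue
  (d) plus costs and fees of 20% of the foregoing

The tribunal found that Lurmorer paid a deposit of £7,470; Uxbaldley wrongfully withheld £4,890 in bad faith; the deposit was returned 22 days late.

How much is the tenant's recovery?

£17,808

Doubled: 2 × £4,890 = £9,780
Minimum £3,950: £9,780 meets the minimum, no increase.
Late-return penalty: 22 × £230 = £5,060
Damages plus late penalty: £9,780 + £5,060 = £14,840
Costs and fees: 20% of £14,840 = £2,968
Total recovery: £14,840 + £2,968 = £17,808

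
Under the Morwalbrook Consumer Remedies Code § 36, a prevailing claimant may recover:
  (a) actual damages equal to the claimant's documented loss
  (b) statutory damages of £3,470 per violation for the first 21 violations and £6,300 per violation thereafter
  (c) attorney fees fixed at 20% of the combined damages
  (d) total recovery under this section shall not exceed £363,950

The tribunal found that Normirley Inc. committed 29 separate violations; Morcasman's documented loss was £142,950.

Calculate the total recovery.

£319,464

First 21 violations: 21 × £3,470 = £72,870
Remaining violations: (29 − 21) × £6,300 = £50,400
Statutory damages: £72,870 + £50,400 = £123,270
Combined damages: £142,950 + £123,270 = £266,220
Attorney fees: 20% of £266,220 = £53,244
Total before cap: £266,220 + £53,244 = £319,464
Cap at £363,950: £319,464 is within the cap, no reduction.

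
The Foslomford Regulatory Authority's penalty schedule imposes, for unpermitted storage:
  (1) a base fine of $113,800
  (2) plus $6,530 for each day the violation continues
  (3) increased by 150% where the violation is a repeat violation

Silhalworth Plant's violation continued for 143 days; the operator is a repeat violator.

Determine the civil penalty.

Civil penalty: $2,618,975

Per-day component: 143 × $6,530 = $933,790
Base plus per-day: $113,800 + $933,790 = $1,047,590
Enhancement: 150% of $1,047,590 = $1,571,385
Enhanced fine: $1,047,590 + $1,571,385 = $2,618,975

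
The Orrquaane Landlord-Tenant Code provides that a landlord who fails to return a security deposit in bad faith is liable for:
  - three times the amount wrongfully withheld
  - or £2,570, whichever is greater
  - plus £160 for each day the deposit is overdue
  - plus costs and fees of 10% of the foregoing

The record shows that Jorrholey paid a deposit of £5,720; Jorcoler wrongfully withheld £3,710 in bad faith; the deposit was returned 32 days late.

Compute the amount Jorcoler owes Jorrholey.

Trebled: 3 × £3,710 = £11,130
Minimum £2,570: £11,130 meets the minimum, no increase.
Late-return penalty: 32 × £160 = £5,120
Damages plus late penalty: £11,130 + £5,120 = £16,250
Costs and fees: 10% of £16,250 = £1,625
Total recovery: £16,250 + £1,625 = £17,875

£17,875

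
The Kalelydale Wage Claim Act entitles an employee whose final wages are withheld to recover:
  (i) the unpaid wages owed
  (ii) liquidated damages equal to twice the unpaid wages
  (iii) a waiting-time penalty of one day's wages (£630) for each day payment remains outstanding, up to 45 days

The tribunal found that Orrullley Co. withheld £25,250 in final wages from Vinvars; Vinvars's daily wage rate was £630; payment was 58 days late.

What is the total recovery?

Doubled: 2 × £25,250 = £50,500
Penalty days: min(58, 45) = 45
Waiting-time penalty: 45 × £630 = £28,350
Total award: £25,250 + £50,500 + £28,350 = £104,100

£104,100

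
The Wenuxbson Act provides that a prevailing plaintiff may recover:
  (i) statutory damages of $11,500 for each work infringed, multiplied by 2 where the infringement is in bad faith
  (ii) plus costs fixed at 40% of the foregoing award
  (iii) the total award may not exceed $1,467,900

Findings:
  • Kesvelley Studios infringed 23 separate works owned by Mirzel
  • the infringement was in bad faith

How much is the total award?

$740,600

Statutory damages: 23 × $11,500 = $264,500
Doubled: 2 × $264,500 = $529,000
Costs: 40% of $529,000 = $211,600
Award plus costs: $529,000 + $211,600 = $740,600
Cap at $1,467,900: $740,600 is within the cap, no reduction.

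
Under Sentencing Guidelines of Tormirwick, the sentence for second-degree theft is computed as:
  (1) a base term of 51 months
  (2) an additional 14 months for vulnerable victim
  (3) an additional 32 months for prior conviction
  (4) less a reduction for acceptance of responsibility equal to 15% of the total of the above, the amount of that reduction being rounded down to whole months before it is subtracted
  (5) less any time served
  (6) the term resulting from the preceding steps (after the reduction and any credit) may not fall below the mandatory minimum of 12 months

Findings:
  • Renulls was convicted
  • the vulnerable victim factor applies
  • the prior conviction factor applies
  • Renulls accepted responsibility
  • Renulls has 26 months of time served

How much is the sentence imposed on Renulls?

Vulnerable victim enhancement: +14 months
Prior conviction enhancement: +32 months
Adjusted term: 51 months + 14 months + 32 months = 97 months
Acceptance of responsibility reduction: 15% of 97 months = 14 months (rounded down)
After reduction: 97 − 14 = 83 months
Less time served: 83 months − 26 months = 57 months
Minimum 12 months: 57 months meets the minimum, no increase.

57 months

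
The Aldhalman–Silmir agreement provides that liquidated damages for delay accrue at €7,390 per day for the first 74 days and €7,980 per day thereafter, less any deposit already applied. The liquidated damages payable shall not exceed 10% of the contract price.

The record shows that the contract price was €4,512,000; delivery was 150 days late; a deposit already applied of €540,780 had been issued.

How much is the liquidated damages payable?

First 74 days: 74 × €7,390 = €546,860
Remaining days: (150 − 74) × €7,980 = €606,480
Accrued per-day damages: €546,860 + €606,480 = €1,153,340
Less deposit already applied: €1,153,340 − €540,780 = €612,560
Cap: 10% of €4,512,000 = €451,200
Cap at €451,200: €612,560 exceeds the cap → €451,200

€451,200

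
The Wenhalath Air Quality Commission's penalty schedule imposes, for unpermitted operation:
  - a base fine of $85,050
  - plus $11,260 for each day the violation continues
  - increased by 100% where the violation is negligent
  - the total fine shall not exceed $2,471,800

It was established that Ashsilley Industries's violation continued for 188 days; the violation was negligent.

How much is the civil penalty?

Civil penalty: $2,471,800

Per-day component: 188 × $11,260 = $2,116,880
Base plus per-day: $85,050 + $2,116,880 = $2,201,930
Enhancement: 100% of $2,201,930 = $2,201,930
Enhanced fine: $2,201,930 + $2,201,930 = $4,403,860
Cap at $2,471,800: $4,403,860 exceeds the cap → $2,471,800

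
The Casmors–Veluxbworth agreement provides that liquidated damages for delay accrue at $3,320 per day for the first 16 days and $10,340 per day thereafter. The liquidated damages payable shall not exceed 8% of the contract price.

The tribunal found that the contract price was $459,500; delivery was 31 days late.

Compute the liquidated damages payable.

First 16 days: 16 × $3,320 = $53,120
Remaining days: (31 − 16) × $10,340 = $155,100
Accrued per-day damages: $53,120 + $155,100 = $208,220
Cap: 8% of $459,500 = $36,760
Cap at $36,760: $208,220 exceeds the cap → $36,760

$36,760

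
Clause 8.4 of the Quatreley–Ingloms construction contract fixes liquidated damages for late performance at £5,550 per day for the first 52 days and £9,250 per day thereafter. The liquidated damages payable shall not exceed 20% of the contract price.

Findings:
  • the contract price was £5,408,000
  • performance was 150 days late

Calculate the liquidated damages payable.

First 52 days: 52 × £5,550 = £288,600
Remaining days: (150 − 52) × £9,250 = £906,500
Accrued per-day damages: £288,600 + £906,500 = £1,195,100
Cap: 20% of £5,408,000 = £1,081,600
Cap at £1,081,600: £1,195,100 exceeds the cap → £1,081,600

£1,081,600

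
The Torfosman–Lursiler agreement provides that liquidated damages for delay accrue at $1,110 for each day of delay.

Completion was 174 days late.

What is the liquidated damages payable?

$193,140

Per-day damages: 174 × $1,110 = $193,140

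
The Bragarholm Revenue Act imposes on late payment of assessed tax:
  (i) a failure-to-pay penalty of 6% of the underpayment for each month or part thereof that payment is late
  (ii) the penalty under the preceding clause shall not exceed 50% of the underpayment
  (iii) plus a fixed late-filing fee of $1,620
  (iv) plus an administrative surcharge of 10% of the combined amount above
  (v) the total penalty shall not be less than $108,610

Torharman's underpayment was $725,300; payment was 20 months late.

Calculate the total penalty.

Accrued rate: 6% × 20 = 120%, capped at 50% → 50%
Failure-to-pay penalty: 50% of $725,300 = $362,650
Penalty before surcharge: $362,650 + $1,620 = $364,270
Administrative surcharge: 10% of $364,270 = $36,427
Total penalty: $364,270 + $36,427 = $400,697
Minimum $108,610: $400,697 meets the minimum, no increase.

$400,697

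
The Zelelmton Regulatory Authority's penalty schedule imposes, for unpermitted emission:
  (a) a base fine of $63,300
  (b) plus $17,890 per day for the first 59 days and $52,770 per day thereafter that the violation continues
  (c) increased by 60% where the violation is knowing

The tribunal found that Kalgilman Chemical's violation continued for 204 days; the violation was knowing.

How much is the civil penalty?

$14,032,736

First 59 days: 59 × $17,890 = $1,055,510
Remaining days: (204 − 59) × $52,770 = $7,651,650
Per-day component: $1,055,510 + $7,651,650 = $8,707,160
Base plus per-day: $63,300 + $8,707,160 = $8,770,460
Enhancement: 60% of $8,770,460 = $5,262,276
Enhanced fine: $8,770,460 + $5,262,276 = $14,032,736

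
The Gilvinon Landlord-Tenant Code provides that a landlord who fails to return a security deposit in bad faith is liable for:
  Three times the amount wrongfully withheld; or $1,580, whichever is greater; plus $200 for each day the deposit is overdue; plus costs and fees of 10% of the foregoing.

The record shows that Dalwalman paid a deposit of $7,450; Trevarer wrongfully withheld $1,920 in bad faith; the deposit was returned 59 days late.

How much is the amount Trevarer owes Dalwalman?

$19,316

Trebled: 3 × $1,920 = $5,760
Minimum $1,580: $5,760 meets the minimum, no increase.
Late-return penalty: 59 × $200 = $11,800
Damages plus late penalty: $5,760 + $11,800 = $17,560
Costs and fees: 10% of $17,560 = $1,756
Total recovery: $17,560 + $1,756 = $19,316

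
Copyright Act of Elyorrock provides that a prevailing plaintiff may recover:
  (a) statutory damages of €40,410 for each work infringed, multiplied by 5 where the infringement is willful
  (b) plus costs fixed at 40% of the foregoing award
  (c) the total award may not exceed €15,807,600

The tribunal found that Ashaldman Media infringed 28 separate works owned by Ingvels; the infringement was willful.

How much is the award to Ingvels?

Statutory damages: 28 × €40,410 = €1,131,480
Multiplied by 5: 5 × €1,131,480 = €5,657,400
Costs: 40% of €5,657,400 = €2,262,960
Award plus costs: €5,657,400 + €2,262,960 = €7,920,360
Cap at €15,807,600: €7,920,360 is within the cap, no reduction.

€7,920,360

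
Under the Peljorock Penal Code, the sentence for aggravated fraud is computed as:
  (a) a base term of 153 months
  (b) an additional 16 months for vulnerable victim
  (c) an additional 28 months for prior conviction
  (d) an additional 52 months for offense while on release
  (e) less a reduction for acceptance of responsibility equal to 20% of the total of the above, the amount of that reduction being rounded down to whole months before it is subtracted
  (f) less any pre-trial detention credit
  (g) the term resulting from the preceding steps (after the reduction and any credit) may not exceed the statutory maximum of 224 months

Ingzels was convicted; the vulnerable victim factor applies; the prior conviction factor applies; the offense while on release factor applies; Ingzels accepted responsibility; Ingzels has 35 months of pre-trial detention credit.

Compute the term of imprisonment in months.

165 months

Vulnerable victim enhancement: +16 months
Prior conviction enhancement: +28 months
Offense while on release enhancement: +52 months
Adjusted term: 153 months + 16 months + 28 months + 52 months = 249 months
Acceptance of responsibility reduction: 20% of 249 months = 49 months (rounded down)
After reduction: 249 − 49 = 200 months
Less pre-trial detention credit: 200 months − 35 months = 165 months
Cap at 224 months: 165 months is within the cap, no reduction.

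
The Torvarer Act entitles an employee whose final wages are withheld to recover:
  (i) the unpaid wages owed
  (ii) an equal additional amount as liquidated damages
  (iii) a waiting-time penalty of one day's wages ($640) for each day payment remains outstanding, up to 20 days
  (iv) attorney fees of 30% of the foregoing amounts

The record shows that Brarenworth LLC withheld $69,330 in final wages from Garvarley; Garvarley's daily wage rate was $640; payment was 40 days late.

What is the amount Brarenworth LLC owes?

Liquidated damages (equal amount): $69,330
Penalty days: min(40, 20) = 20
Waiting-time penalty: 20 × $640 = $12,800
Subtotal: $69,330 + $69,330 + $12,800 = $151,460
Attorney fees: 30% of $151,460 = $45,438
Total award: $151,460 + $45,438 = $196,898

Total award: $196,898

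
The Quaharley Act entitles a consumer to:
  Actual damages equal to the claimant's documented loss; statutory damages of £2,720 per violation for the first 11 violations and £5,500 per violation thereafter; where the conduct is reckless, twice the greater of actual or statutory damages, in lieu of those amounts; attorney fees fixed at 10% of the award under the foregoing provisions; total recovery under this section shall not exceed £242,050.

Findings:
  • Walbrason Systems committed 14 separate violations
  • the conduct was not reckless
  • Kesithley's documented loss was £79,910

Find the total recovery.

First 11 violations: 11 × £2,720 = £29,920
Remaining violations: (14 − 11) × £5,500 = £16,500
Statutory damages: £29,920 + £16,500 = £46,420
Conduct not reckless: the in-lieu enhancement does not apply.
Actual plus statutory damages: £79,910 + £46,420 = £126,330
Attorney fees: 10% of £126,330 = £12,633
Total before cap: £126,330 + £12,633 = £138,963
Cap at £242,050: £138,963 is within the cap, no reduction.

£138,963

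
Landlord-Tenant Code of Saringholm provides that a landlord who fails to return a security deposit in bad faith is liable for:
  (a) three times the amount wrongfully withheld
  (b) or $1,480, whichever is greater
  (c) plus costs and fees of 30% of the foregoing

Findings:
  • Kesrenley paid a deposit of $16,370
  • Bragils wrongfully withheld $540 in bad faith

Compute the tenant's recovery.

$2,106

Trebled: 3 × $540 = $1,620
Minimum $1,480: $1,620 meets the minimum, no increase.
Costs and fees: 30% of $1,620 = $486
Total recovery: $1,620 + $486 = $2,106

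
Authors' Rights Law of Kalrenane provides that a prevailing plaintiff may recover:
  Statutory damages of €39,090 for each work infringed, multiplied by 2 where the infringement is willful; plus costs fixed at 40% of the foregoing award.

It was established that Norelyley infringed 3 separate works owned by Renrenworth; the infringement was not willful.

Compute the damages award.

Statutory damages: 3 × €39,090 = €117,270
Infringement not willful: no ×2 enhancement.
Costs: 40% of €117,270 = €46,908
Award plus costs: €117,270 + €46,908 = €164,178

€164,178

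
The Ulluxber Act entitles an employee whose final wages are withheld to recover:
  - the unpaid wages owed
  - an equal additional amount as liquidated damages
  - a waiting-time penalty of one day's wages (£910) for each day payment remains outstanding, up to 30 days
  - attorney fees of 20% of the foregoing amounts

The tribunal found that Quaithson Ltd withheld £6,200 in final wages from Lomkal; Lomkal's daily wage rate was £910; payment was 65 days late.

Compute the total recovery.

£47,640

Liquidated damages (equal amount): £6,200
Penalty days: min(65, 30) = 30
Waiting-time penalty: 30 × £910 = £27,300
Subtotal: £6,200 + £6,200 + £27,300 = £39,700
Attorney fees: 20% of £39,700 = £7,940
Total award: £39,700 + £7,940 = £47,640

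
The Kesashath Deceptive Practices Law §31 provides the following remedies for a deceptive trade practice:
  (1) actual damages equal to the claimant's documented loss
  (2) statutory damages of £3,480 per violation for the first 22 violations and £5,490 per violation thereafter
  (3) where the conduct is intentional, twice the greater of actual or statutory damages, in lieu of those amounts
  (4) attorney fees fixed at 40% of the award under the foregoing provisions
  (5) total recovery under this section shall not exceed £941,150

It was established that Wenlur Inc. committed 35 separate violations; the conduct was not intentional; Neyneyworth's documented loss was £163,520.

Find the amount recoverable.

First 22 violations: 22 × £3,480 = £76,560
Remaining violations: (35 − 22) × £5,490 = £71,370
Statutory damages: £76,560 + £71,370 = £147,930
Conduct not intentional: the in-lieu enhancement does not apply.
Actual plus statutory damages: £163,520 + £147,930 = £311,450
Attorney fees: 40% of £311,450 = £124,580
Total before cap: £311,450 + £124,580 = £436,030
Cap at £941,150: £436,030 is within the cap, no reduction.

£436,030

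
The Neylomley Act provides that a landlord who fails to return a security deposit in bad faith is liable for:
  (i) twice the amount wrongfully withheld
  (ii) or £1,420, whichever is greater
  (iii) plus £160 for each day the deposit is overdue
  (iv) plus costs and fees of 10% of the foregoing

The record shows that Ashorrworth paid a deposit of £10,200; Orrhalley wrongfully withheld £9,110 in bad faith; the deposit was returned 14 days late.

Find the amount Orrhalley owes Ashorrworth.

Doubled: 2 × £9,110 = £18,220
Minimum £1,420: £18,220 meets the minimum, no increase.
Late-return penalty: 14 × £160 = £2,240
Damages plus late penalty: £18,220 + £2,240 = £20,460
Costs and fees: 10% of £20,460 = £2,046
Total recovery: £20,460 + £2,046 = £22,506

£22,506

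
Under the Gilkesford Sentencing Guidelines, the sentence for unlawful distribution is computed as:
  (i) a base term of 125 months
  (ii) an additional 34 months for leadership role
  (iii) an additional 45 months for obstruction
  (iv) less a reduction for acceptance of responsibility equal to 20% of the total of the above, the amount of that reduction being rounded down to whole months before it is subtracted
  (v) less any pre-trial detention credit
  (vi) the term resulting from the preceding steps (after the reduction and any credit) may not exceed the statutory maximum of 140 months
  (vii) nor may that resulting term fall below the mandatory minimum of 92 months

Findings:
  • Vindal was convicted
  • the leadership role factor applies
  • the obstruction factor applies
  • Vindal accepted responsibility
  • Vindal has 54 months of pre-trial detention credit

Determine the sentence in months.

Leadership role enhancement: +34 months
Obstruction enhancement: +45 months
Adjusted term: 125 months + 34 months + 45 months = 204 months
Acceptance of responsibility reduction: 20% of 204 months = 40 months (rounded down)
After reduction: 204 − 40 = 164 months
Less pre-trial detention credit: 164 months − 54 months = 110 months
Cap at 140 months: 110 months is within the cap, no reduction.
Minimum 92 months: 110 months meets the minimum, no increase.

110 months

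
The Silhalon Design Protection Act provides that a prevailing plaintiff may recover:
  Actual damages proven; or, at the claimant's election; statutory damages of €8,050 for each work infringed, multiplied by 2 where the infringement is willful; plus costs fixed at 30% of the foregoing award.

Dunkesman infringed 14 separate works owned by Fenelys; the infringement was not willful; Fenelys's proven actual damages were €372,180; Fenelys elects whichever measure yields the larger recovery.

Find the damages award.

Award: €483,834

Statutory damages: 14 × €8,050 = €112,700
Infringement not willful: no ×2 enhancement.
Greater of actual damages (€372,180) or statutory damages (€112,700): €372,180
Costs: 30% of €372,180 = €111,654
Award plus costs: €372,180 + €111,654 = €483,834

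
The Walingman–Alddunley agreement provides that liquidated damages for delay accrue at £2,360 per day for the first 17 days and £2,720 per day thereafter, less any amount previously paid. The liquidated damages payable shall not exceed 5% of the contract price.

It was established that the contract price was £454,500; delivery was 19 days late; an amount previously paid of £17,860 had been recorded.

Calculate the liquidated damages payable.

£22,725

First 17 days: 17 × £2,360 = £40,120
Remaining days: (19 − 17) × £2,720 = £5,440
Accrued per-day damages: £40,120 + £5,440 = £45,560
Less amount previously paid: £45,560 − £17,860 = £27,700
Cap: 5% of £454,500 = £22,725
Cap at £22,725: £27,700 exceeds the cap → £22,725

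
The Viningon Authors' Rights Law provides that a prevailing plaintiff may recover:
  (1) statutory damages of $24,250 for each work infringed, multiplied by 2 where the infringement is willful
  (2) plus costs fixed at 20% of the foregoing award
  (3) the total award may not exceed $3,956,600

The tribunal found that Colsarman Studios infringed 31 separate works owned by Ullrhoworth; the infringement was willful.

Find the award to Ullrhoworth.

Statutory damages: 31 × $24,250 = $751,750
Doubled: 2 × $751,750 = $1,503,500
Costs: 20% of $1,503,500 = $300,700
Award plus costs: $1,503,500 + $300,700 = $1,804,200
Cap at $3,956,600: $1,804,200 is within the cap, no reduction.

$1,804,200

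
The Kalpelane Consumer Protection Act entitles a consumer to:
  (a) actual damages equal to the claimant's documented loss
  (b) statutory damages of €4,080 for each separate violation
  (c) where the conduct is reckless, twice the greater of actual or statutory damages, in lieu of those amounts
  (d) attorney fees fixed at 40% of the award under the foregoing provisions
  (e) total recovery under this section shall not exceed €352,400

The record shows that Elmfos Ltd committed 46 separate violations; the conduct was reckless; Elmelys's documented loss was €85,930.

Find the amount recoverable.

Statutory damages: 46 × €4,080 = €187,680
Greater of actual damages (€85,930) or statutory damages (€187,680): €187,680
Doubled: 2 × €187,680 = €375,360
Attorney fees: 40% of €375,360 = €150,144
Total before cap: €375,360 + €150,144 = €525,504
Cap at €352,400: €525,504 exceeds the cap → €352,400

€352,400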